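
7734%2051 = 1581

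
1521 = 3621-2100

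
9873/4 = 2468 + 1/4 = 2468.25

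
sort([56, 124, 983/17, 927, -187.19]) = [-187.19, 56, 983/17, 124, 927]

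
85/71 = 1 + 14/71≈1.20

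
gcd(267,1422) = 3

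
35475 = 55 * 645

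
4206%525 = 6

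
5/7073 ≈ 0.000707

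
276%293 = 276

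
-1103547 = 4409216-5512763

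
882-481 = 401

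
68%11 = 2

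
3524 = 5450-1926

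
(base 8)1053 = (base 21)159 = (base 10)555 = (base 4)20223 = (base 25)m5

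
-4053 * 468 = -1896804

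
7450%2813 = 1824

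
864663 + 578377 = 1443040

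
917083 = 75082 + 842001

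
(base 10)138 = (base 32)4a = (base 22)66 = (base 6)350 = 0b10001010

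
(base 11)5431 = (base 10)7173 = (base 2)1110000000101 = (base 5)212143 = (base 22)ei1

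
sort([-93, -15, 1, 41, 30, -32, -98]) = [-98, -93, -32, -15, 1, 30, 41]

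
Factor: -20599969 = -1 * 13^1 * 1584613^1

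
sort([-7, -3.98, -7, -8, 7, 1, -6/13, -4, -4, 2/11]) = [-8, -7, -7, -4, -4, -3.98, -6/13, 2/11, 1, 7]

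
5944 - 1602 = 4342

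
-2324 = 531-2855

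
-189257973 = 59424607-248682580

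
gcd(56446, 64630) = 2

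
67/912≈0.0735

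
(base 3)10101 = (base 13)70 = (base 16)5b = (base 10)91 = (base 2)1011011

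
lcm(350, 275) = 3850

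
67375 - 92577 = -25202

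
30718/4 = 7679 + 1/2 = 7679.50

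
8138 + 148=8286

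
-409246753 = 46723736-455970489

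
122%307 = 122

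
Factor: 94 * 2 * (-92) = -1 * 2^4 * 23^1 * 47^1 = -17296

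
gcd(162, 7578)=18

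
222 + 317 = 539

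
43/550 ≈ 0.0782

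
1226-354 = 872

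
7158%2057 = 987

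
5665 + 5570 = 11235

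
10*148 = 1480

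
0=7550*0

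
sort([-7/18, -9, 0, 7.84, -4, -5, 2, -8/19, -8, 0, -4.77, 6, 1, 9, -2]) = [-9, -8, -5, -4.77, -4, -2, -8/19, -7/18, 0, 0, 1, 2, 6, 7.84, 9]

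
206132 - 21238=184894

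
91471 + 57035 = 148506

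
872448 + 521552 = 1394000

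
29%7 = 1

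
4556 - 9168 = -4612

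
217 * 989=214613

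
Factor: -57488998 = -1 * 2^1 * 7^1 * 101^1 * 109^1 * 373^1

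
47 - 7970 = -7923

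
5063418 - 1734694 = 3328724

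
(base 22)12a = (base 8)1032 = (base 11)44a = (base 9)657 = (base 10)538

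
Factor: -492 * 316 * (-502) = 2^5 * 3^1 * 41^1 * 79^1 * 251^1 = 78046944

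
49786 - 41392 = 8394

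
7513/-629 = -11 - 594/629 ≈ -11.94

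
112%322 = 112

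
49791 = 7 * 7113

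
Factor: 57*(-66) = -1*2^1*3^2*11^1*19^1 = -3762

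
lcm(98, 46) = 2254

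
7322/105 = 1046/15 ≈ 69.73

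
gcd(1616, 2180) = 4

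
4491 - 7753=-3262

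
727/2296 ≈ 0.317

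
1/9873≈0.000101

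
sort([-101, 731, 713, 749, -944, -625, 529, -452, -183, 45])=[-944, -625, -452, -183, -101, 45, 529, 713, 731, 749]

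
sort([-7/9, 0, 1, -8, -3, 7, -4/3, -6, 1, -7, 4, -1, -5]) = [-8, -7, -6, -5, -3, -4/3, -1, -7/9, 0, 1, 1, 4, 7]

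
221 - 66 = 155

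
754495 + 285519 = 1040014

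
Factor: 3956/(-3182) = -1 * 2^1 * 23^1 * 37^(-1) = -46/37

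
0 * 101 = 0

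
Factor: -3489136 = -1 * 2^4 * 7^1 * 31153^1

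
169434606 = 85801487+83633119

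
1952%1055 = 897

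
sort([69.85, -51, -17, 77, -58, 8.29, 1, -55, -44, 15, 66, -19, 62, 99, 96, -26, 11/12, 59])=[-58, -55, -51, -44, -26, -19, -17, 11/12, 1, 8.29, 15, 59, 62, 66, 69.85, 77, 96, 99]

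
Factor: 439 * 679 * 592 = 2^4 * 7^1 * 37^1 * 97^1 * 439^1 = 176463952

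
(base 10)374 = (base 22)h0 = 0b101110110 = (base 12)272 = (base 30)ce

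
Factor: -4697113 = -1 * 37^1 * 126949^1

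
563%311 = 252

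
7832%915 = 512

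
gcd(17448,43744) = 8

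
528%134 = 126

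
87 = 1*87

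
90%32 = 26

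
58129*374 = 21740246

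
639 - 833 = -194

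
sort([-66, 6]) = [-66, 6]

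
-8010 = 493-8503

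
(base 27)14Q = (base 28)12N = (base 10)863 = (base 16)35F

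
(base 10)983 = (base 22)20f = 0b1111010111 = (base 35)s3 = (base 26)1bl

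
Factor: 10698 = 2^1*3^1*1783^1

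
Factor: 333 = 3^2 * 37^1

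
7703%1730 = 783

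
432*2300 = 993600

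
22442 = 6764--15678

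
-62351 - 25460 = -87811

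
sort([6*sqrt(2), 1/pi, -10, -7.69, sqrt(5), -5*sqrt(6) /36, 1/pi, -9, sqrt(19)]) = [-10, -9, -7.69, -5*sqrt(6) /36, 1/pi, 1/pi, sqrt(5), sqrt(19), 6*sqrt(2)]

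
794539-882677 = -88138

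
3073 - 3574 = -501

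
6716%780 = 476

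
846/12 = 70+1/2 = 70.50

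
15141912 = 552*27431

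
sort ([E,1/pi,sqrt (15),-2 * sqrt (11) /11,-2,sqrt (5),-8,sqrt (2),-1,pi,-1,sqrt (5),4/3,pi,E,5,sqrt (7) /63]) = [-8,-2,-1,-1,-2 * sqrt (11) /11,sqrt (7) /63,1/pi,4/3,sqrt (2),sqrt (5),sqrt (5),E,E,pi,pi,sqrt (15),5]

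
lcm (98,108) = 5292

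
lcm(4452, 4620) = 244860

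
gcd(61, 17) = 1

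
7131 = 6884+247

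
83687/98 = 853 + 93/98 ≈ 853.95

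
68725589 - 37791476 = 30934113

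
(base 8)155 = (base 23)4h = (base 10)109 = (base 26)45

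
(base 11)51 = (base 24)28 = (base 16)38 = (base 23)2a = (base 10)56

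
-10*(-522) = 5220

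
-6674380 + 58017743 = 51343363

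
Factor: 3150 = 2^1 * 3^2 * 5^2 * 7^1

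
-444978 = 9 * (-49442)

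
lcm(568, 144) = 10224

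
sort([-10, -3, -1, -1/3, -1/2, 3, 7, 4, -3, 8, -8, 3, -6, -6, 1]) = [-10, -8, -6, -6, -3, -3, -1, -1/2, -1/3, 1, 3, 3, 4, 7, 8]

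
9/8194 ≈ 0.00110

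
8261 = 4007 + 4254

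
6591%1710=1461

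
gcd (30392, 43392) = 8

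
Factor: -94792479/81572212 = -1*2^(-2)*3^1*20393053^(-1)*31597493^1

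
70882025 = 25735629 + 45146396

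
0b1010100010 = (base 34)js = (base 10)674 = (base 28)o2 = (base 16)2a2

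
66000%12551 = 3245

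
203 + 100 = 303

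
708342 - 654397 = 53945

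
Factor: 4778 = 2^1*2389^1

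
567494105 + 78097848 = 645591953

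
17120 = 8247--8873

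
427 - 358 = 69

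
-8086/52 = -311/2 = -155.50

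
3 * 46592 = 139776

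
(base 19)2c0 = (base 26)1ae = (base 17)34f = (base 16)3b6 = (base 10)950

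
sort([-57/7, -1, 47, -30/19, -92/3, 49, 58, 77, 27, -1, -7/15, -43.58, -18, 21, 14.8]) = [-43.58, -92/3, -18, -57/7, -30/19, -1, -1, -7/15, 14.8, 21, 27, 47, 49, 58, 77]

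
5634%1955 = 1724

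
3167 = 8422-5255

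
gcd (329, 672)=7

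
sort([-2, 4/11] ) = [-2, 4/11] 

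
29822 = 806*37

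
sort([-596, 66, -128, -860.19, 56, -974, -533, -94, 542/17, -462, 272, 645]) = [-974, -860.19, -596, -533, -462, -128, -94, 542/17, 56, 66, 272, 645]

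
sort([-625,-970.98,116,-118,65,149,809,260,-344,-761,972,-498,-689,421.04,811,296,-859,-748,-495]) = [-970.98,-859,-761,-748,-689,-625,-498,-495,-344,-118,65,116,149,260,296,421.04,809,811,972]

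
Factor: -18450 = -1 * 2^1 * 3^2 * 5^2 * 41^1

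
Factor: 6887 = 71^1 * 97^1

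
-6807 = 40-6847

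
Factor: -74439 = -1 * 3^4 * 919^1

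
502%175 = 152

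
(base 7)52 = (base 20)1h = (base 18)21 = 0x25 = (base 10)37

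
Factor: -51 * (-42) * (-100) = -1 * 2^3 * 3^2 * 5^2 * 7^1 * 17^1 = -214200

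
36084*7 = 252588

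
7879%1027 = 690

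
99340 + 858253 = 957593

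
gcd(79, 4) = 1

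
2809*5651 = 15873659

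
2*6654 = 13308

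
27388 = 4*6847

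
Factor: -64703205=-1 * 3^4 * 5^1 * 7^1 * 29^1 * 787^1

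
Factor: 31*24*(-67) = -1*2^3*3^1*31^1*67^1 = -49848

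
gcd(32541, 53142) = 3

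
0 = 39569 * 0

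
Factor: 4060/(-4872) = -1*2^(-1)*3^(-1)*5^1 = -5/6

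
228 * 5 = 1140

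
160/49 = 3 + 13/49 ≈ 3.27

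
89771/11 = 8161 = 8161.00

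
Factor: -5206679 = -1*5206679^1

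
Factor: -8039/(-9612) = 2^(-2)*3^(-3)*89^(-1)*8039^1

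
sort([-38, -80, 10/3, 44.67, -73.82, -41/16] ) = [-80, -73.82, -38, -41/16, 10/3, 44.67] 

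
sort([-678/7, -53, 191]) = [-678/7, -53, 191]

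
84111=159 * 529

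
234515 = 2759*85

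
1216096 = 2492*488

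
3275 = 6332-3057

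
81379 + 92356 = 173735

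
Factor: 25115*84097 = 5^1*13^1*5023^1*6469^1 = 2112096155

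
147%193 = 147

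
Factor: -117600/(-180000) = 3^(-1) * 5^(-2) * 7^2 = 49/75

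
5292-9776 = -4484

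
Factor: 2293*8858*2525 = 2^1*5^2*43^1*101^1*103^1*2293^1 = 51286269850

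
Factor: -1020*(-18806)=2^3*3^1*5^1*17^1*9403^1=19182120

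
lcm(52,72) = 936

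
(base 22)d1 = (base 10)287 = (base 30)9h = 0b100011111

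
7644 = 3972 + 3672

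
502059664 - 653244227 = -151184563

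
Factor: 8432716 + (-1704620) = 2^5 * 167^1 * 1259^1 = 6728096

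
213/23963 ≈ 0.00889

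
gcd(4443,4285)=1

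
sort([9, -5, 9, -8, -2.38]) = [-8, -5, -2.38, 9, 9]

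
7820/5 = 1564 = 1564.00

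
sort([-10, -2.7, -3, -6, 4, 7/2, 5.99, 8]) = [-10, -6, -3, -2.7, 7/2, 4, 5.99, 8]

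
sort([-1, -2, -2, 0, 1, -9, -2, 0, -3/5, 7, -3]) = [-9, -3, -2, -2, -2, -1, -3/5, 0, 0, 1, 7]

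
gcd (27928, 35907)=1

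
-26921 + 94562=67641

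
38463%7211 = 2408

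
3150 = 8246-5096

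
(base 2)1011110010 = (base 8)1362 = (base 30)p4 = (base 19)21d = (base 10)754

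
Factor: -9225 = -1*3^2*5^2*41^1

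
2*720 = 1440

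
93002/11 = 8454 + 8/11 ≈ 8454.73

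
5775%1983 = 1809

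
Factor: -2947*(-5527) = 7^1*421^1*5527^1 = 16288069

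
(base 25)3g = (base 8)133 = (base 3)10101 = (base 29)34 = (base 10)91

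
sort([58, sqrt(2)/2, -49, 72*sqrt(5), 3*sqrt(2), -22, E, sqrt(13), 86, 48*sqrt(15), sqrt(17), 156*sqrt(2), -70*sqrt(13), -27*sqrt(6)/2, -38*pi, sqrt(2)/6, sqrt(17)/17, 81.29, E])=[-70*sqrt(13), -38*pi, -49, -27*sqrt(6)/2, -22, sqrt(2)/6, sqrt(17)/17, sqrt(2)/2, E, E, sqrt(13), sqrt(17), 3*sqrt(2), 58, 81.29, 86, 72*sqrt(5), 48*sqrt(15), 156*sqrt(2)]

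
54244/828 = 13561/207 ≈ 65.51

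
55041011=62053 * 887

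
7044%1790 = 1674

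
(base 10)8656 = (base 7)34144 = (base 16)21d0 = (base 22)hja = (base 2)10000111010000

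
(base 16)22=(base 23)1b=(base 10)34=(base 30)14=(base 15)24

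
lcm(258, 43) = 258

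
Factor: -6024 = -1 * 2^3 * 3^1 * 251^1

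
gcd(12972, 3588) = 276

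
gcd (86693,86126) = 1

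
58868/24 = 14717/6≈2452.83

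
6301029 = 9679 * 651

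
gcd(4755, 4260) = 15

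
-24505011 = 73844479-98349490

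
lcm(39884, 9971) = 39884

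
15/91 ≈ 0.165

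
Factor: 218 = 2^1*109^1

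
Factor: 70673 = 29^1*2437^1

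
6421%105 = 16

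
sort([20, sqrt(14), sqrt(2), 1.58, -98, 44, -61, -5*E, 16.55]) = [-98, -61, -5*E, sqrt(2), 1.58, sqrt(14), 16.55, 20, 44]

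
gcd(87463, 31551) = 1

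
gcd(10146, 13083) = 267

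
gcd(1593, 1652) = 59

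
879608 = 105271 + 774337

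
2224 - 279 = 1945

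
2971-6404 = -3433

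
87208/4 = 21802 = 21802.00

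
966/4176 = 161/696 ≈ 0.231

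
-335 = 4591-4926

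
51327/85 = 603 + 72/85 ≈ 603.85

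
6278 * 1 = 6278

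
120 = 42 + 78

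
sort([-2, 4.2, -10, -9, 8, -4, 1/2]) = [-10, -9, -4, -2, 1/2, 4.2, 8]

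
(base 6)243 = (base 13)78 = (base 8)143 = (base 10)99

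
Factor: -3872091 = -1 * 3^1 * 157^1 * 8221^1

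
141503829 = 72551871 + 68951958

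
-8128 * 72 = -585216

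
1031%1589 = 1031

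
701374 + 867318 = 1568692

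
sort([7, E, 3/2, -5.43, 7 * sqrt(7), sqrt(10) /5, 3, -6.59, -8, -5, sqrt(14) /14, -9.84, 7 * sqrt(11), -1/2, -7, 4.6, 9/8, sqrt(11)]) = [-9.84, -8, -7, -6.59, -5.43, -5, -1/2, sqrt(14) /14, sqrt(10) /5, 9/8, 3/2, E, 3, sqrt(11), 4.6, 7, 7 * sqrt(7), 7 * sqrt(11)]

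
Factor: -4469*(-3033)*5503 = 3^2*41^1*109^1*337^1*5503^1 = 74590286931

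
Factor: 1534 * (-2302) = -1 * 2^2 * 13^1 * 59^1 * 1151^1 = -3531268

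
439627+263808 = 703435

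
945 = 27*35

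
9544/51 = 187 + 7/51 ≈ 187.14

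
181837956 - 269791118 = -87953162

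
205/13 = 15 + 10/13 ≈ 15.77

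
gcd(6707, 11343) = 19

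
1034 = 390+644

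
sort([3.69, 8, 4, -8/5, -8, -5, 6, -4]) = [-8, -5, -4, -8/5, 3.69, 4, 6, 8]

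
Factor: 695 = 5^1 * 139^1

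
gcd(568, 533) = 1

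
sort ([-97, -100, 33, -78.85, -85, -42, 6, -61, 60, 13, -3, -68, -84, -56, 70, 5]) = [-100, -97, -85, -84, -78.85, -68, -61, -56, -42, -3, 5, 6, 13, 33, 60, 70]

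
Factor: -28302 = -1 * 2^1 * 3^1 * 53^1 * 89^1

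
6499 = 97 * 67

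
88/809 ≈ 0.109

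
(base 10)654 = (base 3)220020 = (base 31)l3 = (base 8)1216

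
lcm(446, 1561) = 3122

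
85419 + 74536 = 159955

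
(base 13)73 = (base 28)3a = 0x5e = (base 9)114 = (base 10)94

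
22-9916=-9894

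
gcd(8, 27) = 1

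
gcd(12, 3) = 3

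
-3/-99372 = 1/33124 ≈ 0.0000302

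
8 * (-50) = -400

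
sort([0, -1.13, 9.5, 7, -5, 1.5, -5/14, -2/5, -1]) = [-5, -1.13, -1, -2/5, -5/14, 0, 1.5, 7, 9.5]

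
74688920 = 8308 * 8990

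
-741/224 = -3 - 69/224≈-3.31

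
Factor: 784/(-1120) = -1*2^(-1)*5^(-1)*7^1 = -7/10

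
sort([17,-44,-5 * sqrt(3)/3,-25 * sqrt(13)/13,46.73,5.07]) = [-44,-25 * sqrt(13)/13,-5 * sqrt(3)/3,5.07,17,46.73]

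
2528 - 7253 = -4725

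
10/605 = 2/121 ≈ 0.0165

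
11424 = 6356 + 5068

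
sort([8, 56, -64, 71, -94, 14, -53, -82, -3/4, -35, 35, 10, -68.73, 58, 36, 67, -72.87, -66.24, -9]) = [-94, -82, -72.87, -68.73, -66.24, -64, -53, -35, -9, -3/4, 8, 10, 14, 35, 36, 56, 58, 67, 71]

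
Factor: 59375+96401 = 2^7*1217^1 = 155776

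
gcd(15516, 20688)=5172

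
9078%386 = 200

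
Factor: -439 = -1 * 439^1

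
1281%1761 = 1281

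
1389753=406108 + 983645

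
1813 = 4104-2291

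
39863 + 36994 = 76857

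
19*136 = 2584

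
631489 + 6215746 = 6847235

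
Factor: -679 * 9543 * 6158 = -1 * 2^1 * 3^1 * 7^1 * 97^1 * 3079^1 * 3181^1 = -39901974126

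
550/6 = 275/3 ≈ 91.67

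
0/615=0=0.00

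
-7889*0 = 0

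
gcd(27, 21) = 3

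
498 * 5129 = 2554242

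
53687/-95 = -565 - 12/95 ≈ -565.13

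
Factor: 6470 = 2^1*5^1*647^1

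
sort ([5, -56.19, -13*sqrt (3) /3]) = [-56.19, -13*sqrt (3) /3, 5]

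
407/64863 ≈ 0.00627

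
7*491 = 3437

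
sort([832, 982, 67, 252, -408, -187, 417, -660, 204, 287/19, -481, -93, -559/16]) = [-660, -481, -408, -187, -93, -559/16, 287/19, 67, 204, 252, 417, 832, 982]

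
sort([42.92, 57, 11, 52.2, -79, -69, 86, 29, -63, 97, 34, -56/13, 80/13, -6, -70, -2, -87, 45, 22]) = [-87, -79, -70, -69, -63, -6, -56/13, -2, 80/13, 11, 22, 29, 34, 42.92, 45, 52.2, 57, 86, 97]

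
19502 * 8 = 156016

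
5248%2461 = 326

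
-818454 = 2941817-3760271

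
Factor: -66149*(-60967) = 29^1*41^1*1487^1*2281^1 = 4032906083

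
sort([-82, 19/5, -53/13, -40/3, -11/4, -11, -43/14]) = [-82, -40/3, -11, -53/13, -43/14, -11/4, 19/5]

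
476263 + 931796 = 1408059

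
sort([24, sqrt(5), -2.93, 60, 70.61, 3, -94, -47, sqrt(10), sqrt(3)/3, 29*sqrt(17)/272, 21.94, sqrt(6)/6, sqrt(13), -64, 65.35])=[-94, -64, -47, -2.93, sqrt(6)/6, 29*sqrt(17)/272, sqrt(3)/3, sqrt(5), 3, sqrt(10), sqrt(13), 21.94, 24, 60, 65.35, 70.61]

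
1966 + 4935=6901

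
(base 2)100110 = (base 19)20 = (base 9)42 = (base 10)38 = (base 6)102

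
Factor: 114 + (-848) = -1*2^1*367^1 = -734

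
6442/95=67 + 77/95 ≈ 67.81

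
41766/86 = 20883/43 ≈ 485.65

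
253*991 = 250723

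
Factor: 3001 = 3001^1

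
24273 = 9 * 2697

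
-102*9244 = -942888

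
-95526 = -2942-92584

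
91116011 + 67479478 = 158595489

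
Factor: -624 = -1*2^4*3^1*13^1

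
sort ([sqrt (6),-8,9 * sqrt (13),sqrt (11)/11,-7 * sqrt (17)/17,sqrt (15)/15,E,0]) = [-8,-7 * sqrt (17)/17,0,sqrt (15)/15,sqrt (11)/11,sqrt (6),E,9 * sqrt (13)]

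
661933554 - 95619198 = 566314356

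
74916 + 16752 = 91668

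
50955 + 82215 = 133170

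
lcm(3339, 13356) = 13356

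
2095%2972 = 2095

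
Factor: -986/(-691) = 2^1*17^1*29^1*691^(-1)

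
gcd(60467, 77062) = 1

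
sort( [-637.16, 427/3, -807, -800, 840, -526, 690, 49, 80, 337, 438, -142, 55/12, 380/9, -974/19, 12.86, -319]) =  [-807, -800, -637.16, -526, -319, -142, -974/19, 55/12, 12.86, 380/9, 49, 80, 427/3, 337, 438, 690, 840]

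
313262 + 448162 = 761424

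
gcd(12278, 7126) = 14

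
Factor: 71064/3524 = 2^1*3^3*7^1*47^1*881^(-1) = 17766/881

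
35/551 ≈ 0.0635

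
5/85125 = 1/17025 ≈ 0.0000587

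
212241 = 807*263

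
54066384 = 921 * 58704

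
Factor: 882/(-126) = -1 * 7^1 = -7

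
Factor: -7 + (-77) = -1*2^2*3^1*7^1 = -84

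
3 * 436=1308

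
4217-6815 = -2598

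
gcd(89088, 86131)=1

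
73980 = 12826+61154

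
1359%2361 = 1359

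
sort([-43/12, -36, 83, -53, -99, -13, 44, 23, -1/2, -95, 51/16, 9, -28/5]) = [-99, -95, -53, -36, -13, -28/5, -43/12, -1/2, 51/16, 9, 23, 44, 83]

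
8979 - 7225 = 1754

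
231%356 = 231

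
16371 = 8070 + 8301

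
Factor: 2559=3^1*853^1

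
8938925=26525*337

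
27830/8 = 3478+3/4 = 3478.75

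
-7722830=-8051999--329169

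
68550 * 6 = 411300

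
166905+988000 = 1154905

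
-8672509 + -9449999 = -18122508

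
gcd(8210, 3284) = 1642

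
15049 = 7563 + 7486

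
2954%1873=1081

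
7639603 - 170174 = 7469429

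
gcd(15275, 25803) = 47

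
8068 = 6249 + 1819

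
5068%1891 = 1286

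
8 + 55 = 63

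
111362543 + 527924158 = 639286701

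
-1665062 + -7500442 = -9165504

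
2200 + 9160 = 11360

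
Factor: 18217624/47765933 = 2^3 * 353^1 * 6451^1 * 47765933^(-1)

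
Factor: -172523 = -1 * 13^1 * 23^1 * 577^1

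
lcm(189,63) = 189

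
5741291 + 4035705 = 9776996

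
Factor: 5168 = 2^4*17^1*19^1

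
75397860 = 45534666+29863194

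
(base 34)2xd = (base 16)d77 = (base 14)1383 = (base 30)3or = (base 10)3447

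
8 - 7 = 1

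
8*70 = 560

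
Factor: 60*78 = 2^3*3^2*5^1*13^1 = 4680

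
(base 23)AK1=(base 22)BJ9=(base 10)5751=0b1011001110111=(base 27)7O0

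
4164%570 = 174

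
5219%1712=83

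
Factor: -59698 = -1 * 2^1 * 19^1 * 1571^1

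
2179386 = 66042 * 33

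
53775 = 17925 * 3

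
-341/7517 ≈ -0.0454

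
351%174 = 3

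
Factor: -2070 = -1 * 2^1 * 3^2 * 5^1 * 23^1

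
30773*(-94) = -2892662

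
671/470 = 1+201/470 ≈ 1.43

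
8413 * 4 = 33652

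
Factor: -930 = -1 * 2^1 * 3^1 * 5^1 * 31^1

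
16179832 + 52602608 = 68782440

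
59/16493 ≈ 0.00358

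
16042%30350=16042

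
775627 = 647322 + 128305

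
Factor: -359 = -1*359^1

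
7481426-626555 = 6854871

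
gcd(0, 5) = 5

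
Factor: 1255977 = 3^2*17^1*8209^1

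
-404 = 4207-4611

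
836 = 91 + 745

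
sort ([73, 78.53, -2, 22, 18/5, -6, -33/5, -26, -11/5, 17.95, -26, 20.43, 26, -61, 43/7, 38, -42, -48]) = [-61, -48, -42, -26, -26, -33/5, -6, -11/5, -2, 18/5, 43/7, 17.95, 20.43, 22, 26, 38, 73, 78.53]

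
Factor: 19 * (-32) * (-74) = 2^6 * 19^1 * 37^1 = 44992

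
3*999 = 2997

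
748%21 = 13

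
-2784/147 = -928/49 ≈ -18.94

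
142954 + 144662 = 287616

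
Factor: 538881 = 3^1*7^1*67^1*383^1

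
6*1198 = 7188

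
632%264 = 104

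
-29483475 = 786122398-815605873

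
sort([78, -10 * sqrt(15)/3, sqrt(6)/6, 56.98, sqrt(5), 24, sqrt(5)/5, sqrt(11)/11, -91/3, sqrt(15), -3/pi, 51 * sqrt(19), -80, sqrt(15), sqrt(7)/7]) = [-80, -91/3, -10 * sqrt(15)/3, -3/pi, sqrt(11)/11, sqrt(7)/7, sqrt(6)/6, sqrt(5)/5, sqrt(5), sqrt(15), sqrt(15), 24, 56.98, 78, 51 * sqrt(19)]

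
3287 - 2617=670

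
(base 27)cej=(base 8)21671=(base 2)10001110111001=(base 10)9145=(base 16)23b9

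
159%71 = 17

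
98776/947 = 104+288/947 ≈ 104.30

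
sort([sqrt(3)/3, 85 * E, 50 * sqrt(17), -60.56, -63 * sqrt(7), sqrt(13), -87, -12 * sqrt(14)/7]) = [-63 * sqrt(7), -87, -60.56, -12 * sqrt(14)/7, sqrt(3)/3, sqrt(13), 50 * sqrt(17), 85 * E]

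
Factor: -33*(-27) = 3^4*11^1 = 891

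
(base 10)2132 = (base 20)56c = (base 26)340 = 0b100001010100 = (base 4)201110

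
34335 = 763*45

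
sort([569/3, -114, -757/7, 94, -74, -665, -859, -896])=[-896, -859, -665, -114, -757/7, -74, 94, 569/3]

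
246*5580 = 1372680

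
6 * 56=336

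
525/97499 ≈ 0.00538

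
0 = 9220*0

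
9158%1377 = 896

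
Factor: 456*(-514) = -1*2^4*3^1*19^1*257^1 = -234384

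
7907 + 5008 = 12915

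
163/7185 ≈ 0.0227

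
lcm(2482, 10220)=173740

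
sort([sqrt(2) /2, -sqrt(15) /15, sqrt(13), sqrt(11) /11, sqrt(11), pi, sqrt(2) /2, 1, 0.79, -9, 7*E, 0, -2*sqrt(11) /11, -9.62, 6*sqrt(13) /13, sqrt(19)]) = [-9.62, -9, -2*sqrt(11) /11, -sqrt(15) /15, 0, sqrt(11) /11, sqrt(2) /2, sqrt(2) /2, 0.79, 1, 6*sqrt(13) /13, pi, sqrt(11), sqrt(13), sqrt(19), 7*E]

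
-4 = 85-89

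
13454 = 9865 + 3589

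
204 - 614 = -410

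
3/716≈0.00419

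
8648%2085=308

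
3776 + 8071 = 11847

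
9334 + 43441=52775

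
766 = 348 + 418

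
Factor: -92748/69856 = -1 * 2^(-3) * 3^1 * 37^(-1) * 131^1 = -393/296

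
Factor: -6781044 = -1*2^2*3^1*23^1*79^1*311^1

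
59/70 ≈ 0.843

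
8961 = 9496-535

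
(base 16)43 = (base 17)3g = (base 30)27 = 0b1000011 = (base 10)67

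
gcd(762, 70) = 2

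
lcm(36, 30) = 180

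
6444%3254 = 3190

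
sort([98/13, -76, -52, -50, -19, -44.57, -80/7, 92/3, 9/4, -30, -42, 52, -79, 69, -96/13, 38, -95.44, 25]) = [-95.44, -79, -76, -52, -50, -44.57, -42, -30, -19, -80/7, -96/13, 9/4, 98/13, 25, 92/3, 38, 52, 69]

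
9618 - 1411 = 8207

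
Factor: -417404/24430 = -1 * 2^1 * 5^(-1) * 7^(-1) * 13^1 * 23^1 = -598/35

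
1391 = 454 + 937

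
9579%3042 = 453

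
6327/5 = 1265 + 2/5 = 1265.40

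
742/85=8 + 62/85 ≈ 8.73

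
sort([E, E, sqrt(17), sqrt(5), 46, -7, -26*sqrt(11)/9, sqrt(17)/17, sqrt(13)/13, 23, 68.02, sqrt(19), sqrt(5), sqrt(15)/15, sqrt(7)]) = [-26*sqrt(11)/9, -7, sqrt(17)/17, sqrt(15)/15, sqrt(13)/13, sqrt(5), sqrt(5), sqrt(7), E, E, sqrt(17), sqrt(19), 23, 46, 68.02]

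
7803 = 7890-87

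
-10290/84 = -245/2 = -122.50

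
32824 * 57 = 1870968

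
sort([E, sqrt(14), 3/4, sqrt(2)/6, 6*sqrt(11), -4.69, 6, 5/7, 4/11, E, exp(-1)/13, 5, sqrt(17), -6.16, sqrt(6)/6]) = [-6.16, -4.69, exp(-1)/13, sqrt(2)/6, 4/11, sqrt(6)/6, 5/7, 3/4, E, E, sqrt(14), sqrt(17), 5, 6, 6*sqrt(11)]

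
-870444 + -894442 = -1764886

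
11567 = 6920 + 4647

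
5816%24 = 8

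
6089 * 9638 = 58685782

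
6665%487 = 334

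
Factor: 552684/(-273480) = -1*2^(-1)*5^(-1)*11^1*43^(-1)*79^1 = -869/430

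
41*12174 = 499134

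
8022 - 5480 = 2542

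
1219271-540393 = 678878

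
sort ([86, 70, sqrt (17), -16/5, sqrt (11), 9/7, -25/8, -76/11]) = [-76/11, -16/5, -25/8, 9/7, sqrt (11), sqrt (17), 70, 86]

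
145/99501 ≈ 0.00146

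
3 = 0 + 3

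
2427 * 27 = 65529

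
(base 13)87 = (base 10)111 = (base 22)51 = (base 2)1101111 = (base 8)157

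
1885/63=29 + 58/63 ≈ 29.92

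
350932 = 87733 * 4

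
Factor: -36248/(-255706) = 2^2*11^(-1)*23^1*59^(-1) = 92/649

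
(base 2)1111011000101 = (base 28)a19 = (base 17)1a46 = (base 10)7877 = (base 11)5a11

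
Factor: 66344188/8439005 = 2^2*5^(-1)*2311^1*7177^1*1687801^(-1)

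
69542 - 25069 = 44473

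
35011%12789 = 9433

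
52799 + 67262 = 120061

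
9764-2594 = 7170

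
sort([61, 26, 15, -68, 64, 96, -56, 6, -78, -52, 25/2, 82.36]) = [-78, -68, -56, -52, 6, 25/2, 15, 26, 61, 64, 82.36, 96]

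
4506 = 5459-953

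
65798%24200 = 17398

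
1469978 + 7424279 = 8894257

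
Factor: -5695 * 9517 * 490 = -1 * 2^1 * 5^2 * 7^2 * 17^1 * 31^1 * 67^1 * 307^1 = -26557664350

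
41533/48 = 865 + 13/48 ≈ 865.27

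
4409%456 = 305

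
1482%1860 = 1482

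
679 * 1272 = 863688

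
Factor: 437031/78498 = 2^(-1) * 89^(-1) * 991^1 = 991/178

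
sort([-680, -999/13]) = [-680, -999/13]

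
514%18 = 10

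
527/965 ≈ 0.546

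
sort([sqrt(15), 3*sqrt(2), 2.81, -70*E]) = [-70*E, 2.81, sqrt(15), 3*sqrt(2)]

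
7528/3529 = 2 + 470/3529 ≈ 2.13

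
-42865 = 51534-94399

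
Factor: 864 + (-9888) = -1*2^6*3^1*47^1 = -9024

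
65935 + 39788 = 105723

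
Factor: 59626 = 2^1*7^1*4259^1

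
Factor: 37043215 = 5^1 * 11^1 * 673513^1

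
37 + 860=897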